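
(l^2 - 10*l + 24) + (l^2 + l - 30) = 2*l^2 - 9*l - 6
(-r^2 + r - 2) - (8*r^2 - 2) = -9*r^2 + r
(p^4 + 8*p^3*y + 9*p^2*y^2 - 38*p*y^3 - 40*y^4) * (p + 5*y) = p^5 + 13*p^4*y + 49*p^3*y^2 + 7*p^2*y^3 - 230*p*y^4 - 200*y^5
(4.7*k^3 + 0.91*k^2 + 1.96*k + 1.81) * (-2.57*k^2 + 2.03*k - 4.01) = -12.079*k^5 + 7.2023*k^4 - 22.0369*k^3 - 4.322*k^2 - 4.1853*k - 7.2581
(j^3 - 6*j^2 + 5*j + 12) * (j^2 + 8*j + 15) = j^5 + 2*j^4 - 28*j^3 - 38*j^2 + 171*j + 180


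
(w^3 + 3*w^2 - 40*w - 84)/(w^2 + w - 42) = w + 2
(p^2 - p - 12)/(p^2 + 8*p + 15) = (p - 4)/(p + 5)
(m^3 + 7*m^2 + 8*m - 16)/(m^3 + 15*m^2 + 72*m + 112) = (m - 1)/(m + 7)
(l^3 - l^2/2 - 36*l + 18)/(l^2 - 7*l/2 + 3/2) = (l^2 - 36)/(l - 3)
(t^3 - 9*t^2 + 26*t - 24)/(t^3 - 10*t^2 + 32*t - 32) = (t - 3)/(t - 4)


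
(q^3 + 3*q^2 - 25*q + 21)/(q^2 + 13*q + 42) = (q^2 - 4*q + 3)/(q + 6)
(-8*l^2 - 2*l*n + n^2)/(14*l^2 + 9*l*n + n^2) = (-4*l + n)/(7*l + n)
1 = 1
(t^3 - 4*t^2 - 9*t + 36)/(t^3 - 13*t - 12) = (t - 3)/(t + 1)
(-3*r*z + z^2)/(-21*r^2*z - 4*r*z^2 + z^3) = (3*r - z)/(21*r^2 + 4*r*z - z^2)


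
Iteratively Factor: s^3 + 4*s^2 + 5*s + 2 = (s + 1)*(s^2 + 3*s + 2) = (s + 1)*(s + 2)*(s + 1)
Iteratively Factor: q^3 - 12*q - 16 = (q + 2)*(q^2 - 2*q - 8) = (q - 4)*(q + 2)*(q + 2)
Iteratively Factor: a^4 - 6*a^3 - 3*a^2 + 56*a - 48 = (a - 1)*(a^3 - 5*a^2 - 8*a + 48) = (a - 4)*(a - 1)*(a^2 - a - 12) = (a - 4)*(a - 1)*(a + 3)*(a - 4)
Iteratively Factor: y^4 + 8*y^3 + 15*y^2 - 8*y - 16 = (y + 1)*(y^3 + 7*y^2 + 8*y - 16) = (y + 1)*(y + 4)*(y^2 + 3*y - 4) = (y - 1)*(y + 1)*(y + 4)*(y + 4)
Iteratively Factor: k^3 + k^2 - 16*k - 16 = (k + 4)*(k^2 - 3*k - 4) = (k - 4)*(k + 4)*(k + 1)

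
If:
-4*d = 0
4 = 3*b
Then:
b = 4/3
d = 0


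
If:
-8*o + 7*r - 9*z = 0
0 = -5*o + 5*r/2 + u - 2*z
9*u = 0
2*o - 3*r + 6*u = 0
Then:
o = 0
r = 0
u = 0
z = 0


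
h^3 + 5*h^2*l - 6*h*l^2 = h*(h - l)*(h + 6*l)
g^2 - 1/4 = (g - 1/2)*(g + 1/2)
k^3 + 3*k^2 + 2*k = k*(k + 1)*(k + 2)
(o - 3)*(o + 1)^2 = o^3 - o^2 - 5*o - 3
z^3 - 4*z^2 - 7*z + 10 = (z - 5)*(z - 1)*(z + 2)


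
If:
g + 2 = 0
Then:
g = -2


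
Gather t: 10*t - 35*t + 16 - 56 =-25*t - 40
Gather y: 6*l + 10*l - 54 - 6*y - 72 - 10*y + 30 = 16*l - 16*y - 96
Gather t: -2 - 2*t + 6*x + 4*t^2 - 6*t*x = 4*t^2 + t*(-6*x - 2) + 6*x - 2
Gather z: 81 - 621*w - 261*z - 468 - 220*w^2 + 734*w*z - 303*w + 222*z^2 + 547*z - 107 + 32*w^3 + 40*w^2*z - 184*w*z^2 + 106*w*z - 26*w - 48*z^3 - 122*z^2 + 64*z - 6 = 32*w^3 - 220*w^2 - 950*w - 48*z^3 + z^2*(100 - 184*w) + z*(40*w^2 + 840*w + 350) - 500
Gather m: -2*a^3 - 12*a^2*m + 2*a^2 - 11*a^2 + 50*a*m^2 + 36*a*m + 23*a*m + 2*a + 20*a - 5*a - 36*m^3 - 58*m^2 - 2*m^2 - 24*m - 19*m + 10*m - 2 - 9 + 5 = -2*a^3 - 9*a^2 + 17*a - 36*m^3 + m^2*(50*a - 60) + m*(-12*a^2 + 59*a - 33) - 6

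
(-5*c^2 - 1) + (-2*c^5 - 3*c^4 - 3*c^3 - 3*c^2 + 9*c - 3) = -2*c^5 - 3*c^4 - 3*c^3 - 8*c^2 + 9*c - 4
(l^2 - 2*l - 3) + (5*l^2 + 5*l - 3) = 6*l^2 + 3*l - 6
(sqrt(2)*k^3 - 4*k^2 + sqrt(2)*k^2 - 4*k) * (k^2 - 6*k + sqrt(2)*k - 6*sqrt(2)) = sqrt(2)*k^5 - 5*sqrt(2)*k^4 - 2*k^4 - 10*sqrt(2)*k^3 + 10*k^3 + 12*k^2 + 20*sqrt(2)*k^2 + 24*sqrt(2)*k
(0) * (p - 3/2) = 0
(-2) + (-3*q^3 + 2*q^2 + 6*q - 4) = -3*q^3 + 2*q^2 + 6*q - 6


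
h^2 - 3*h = h*(h - 3)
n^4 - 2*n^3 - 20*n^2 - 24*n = n*(n - 6)*(n + 2)^2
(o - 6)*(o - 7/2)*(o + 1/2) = o^3 - 9*o^2 + 65*o/4 + 21/2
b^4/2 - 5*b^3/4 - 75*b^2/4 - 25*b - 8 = (b/2 + 1/2)*(b - 8)*(b + 1/2)*(b + 4)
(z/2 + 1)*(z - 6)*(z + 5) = z^3/2 + z^2/2 - 16*z - 30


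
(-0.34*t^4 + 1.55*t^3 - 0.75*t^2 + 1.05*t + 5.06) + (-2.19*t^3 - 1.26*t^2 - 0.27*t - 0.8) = -0.34*t^4 - 0.64*t^3 - 2.01*t^2 + 0.78*t + 4.26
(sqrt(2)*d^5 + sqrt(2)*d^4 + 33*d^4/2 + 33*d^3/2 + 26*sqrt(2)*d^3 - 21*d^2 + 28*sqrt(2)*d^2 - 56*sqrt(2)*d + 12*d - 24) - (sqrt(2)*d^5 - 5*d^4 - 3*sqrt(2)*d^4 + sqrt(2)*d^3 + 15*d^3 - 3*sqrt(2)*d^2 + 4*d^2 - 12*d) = 4*sqrt(2)*d^4 + 43*d^4/2 + 3*d^3/2 + 25*sqrt(2)*d^3 - 25*d^2 + 31*sqrt(2)*d^2 - 56*sqrt(2)*d + 24*d - 24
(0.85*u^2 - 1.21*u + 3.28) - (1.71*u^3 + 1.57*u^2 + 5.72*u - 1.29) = -1.71*u^3 - 0.72*u^2 - 6.93*u + 4.57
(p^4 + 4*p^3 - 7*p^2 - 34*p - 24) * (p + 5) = p^5 + 9*p^4 + 13*p^3 - 69*p^2 - 194*p - 120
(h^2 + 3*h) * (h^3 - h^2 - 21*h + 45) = h^5 + 2*h^4 - 24*h^3 - 18*h^2 + 135*h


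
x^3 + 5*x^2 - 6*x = x*(x - 1)*(x + 6)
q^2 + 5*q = q*(q + 5)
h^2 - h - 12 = (h - 4)*(h + 3)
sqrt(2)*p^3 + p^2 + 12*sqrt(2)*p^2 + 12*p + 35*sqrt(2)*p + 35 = (p + 5)*(p + 7)*(sqrt(2)*p + 1)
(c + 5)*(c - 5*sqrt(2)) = c^2 - 5*sqrt(2)*c + 5*c - 25*sqrt(2)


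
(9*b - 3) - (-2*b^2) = 2*b^2 + 9*b - 3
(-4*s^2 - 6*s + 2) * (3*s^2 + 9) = -12*s^4 - 18*s^3 - 30*s^2 - 54*s + 18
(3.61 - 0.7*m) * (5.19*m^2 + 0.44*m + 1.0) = -3.633*m^3 + 18.4279*m^2 + 0.8884*m + 3.61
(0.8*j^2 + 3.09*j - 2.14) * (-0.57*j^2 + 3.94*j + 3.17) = -0.456*j^4 + 1.3907*j^3 + 15.9304*j^2 + 1.3637*j - 6.7838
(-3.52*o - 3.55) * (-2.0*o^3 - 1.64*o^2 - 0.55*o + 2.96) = 7.04*o^4 + 12.8728*o^3 + 7.758*o^2 - 8.4667*o - 10.508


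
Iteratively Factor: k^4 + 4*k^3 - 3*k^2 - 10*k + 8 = (k - 1)*(k^3 + 5*k^2 + 2*k - 8) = (k - 1)*(k + 4)*(k^2 + k - 2) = (k - 1)*(k + 2)*(k + 4)*(k - 1)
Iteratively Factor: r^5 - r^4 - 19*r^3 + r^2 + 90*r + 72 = (r + 2)*(r^4 - 3*r^3 - 13*r^2 + 27*r + 36) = (r + 2)*(r + 3)*(r^3 - 6*r^2 + 5*r + 12) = (r - 4)*(r + 2)*(r + 3)*(r^2 - 2*r - 3) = (r - 4)*(r + 1)*(r + 2)*(r + 3)*(r - 3)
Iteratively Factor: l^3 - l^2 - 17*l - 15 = (l + 1)*(l^2 - 2*l - 15) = (l - 5)*(l + 1)*(l + 3)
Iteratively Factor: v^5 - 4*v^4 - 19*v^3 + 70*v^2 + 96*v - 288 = (v - 2)*(v^4 - 2*v^3 - 23*v^2 + 24*v + 144) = (v - 4)*(v - 2)*(v^3 + 2*v^2 - 15*v - 36) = (v - 4)*(v - 2)*(v + 3)*(v^2 - v - 12) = (v - 4)^2*(v - 2)*(v + 3)*(v + 3)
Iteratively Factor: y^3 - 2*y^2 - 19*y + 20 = (y + 4)*(y^2 - 6*y + 5) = (y - 5)*(y + 4)*(y - 1)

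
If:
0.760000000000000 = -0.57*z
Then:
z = -1.33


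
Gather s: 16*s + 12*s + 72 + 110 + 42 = 28*s + 224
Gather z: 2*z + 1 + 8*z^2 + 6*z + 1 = 8*z^2 + 8*z + 2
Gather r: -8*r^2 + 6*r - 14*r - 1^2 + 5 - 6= -8*r^2 - 8*r - 2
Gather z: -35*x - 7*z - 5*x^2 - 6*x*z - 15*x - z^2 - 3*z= -5*x^2 - 50*x - z^2 + z*(-6*x - 10)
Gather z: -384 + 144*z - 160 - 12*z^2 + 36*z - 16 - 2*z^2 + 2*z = -14*z^2 + 182*z - 560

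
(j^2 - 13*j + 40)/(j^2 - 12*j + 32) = (j - 5)/(j - 4)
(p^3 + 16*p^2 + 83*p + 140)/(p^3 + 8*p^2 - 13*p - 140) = (p + 4)/(p - 4)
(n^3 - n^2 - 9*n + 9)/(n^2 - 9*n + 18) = (n^2 + 2*n - 3)/(n - 6)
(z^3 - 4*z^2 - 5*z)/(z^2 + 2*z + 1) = z*(z - 5)/(z + 1)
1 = 1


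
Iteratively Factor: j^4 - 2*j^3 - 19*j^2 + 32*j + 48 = (j - 3)*(j^3 + j^2 - 16*j - 16) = (j - 3)*(j + 1)*(j^2 - 16) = (j - 3)*(j + 1)*(j + 4)*(j - 4)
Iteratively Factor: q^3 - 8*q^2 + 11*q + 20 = (q - 5)*(q^2 - 3*q - 4) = (q - 5)*(q - 4)*(q + 1)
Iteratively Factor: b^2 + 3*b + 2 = (b + 2)*(b + 1)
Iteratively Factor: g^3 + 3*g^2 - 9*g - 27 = (g + 3)*(g^2 - 9) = (g - 3)*(g + 3)*(g + 3)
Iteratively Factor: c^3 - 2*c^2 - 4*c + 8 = (c - 2)*(c^2 - 4) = (c - 2)*(c + 2)*(c - 2)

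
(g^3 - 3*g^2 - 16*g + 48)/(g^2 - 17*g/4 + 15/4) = 4*(g^2 - 16)/(4*g - 5)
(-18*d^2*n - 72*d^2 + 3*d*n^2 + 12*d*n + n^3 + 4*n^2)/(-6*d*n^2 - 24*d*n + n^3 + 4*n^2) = (18*d^2 - 3*d*n - n^2)/(n*(6*d - n))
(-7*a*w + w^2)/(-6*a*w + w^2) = (7*a - w)/(6*a - w)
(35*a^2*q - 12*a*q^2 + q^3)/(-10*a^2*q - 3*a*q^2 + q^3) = (-7*a + q)/(2*a + q)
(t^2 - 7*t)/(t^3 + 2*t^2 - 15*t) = (t - 7)/(t^2 + 2*t - 15)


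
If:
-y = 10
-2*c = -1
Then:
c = 1/2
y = -10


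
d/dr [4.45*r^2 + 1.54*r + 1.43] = 8.9*r + 1.54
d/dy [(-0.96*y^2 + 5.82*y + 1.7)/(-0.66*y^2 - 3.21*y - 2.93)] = (6.9228*y^2 + 7.8696*y - 11.5956)/(0.4356*y^4 + 4.2372*y^3 + 14.1717*y^2 + 18.8106*y + 8.5849)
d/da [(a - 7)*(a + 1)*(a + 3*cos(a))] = -(a - 7)*(a + 1)*(3*sin(a) - 1) + (a - 7)*(a + 3*cos(a)) + (a + 1)*(a + 3*cos(a))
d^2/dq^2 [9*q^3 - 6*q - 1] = 54*q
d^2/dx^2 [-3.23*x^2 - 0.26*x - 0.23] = -6.46000000000000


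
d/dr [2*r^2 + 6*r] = 4*r + 6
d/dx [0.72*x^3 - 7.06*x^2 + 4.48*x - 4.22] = 2.16*x^2 - 14.12*x + 4.48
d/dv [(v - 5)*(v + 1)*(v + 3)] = 3*v^2 - 2*v - 17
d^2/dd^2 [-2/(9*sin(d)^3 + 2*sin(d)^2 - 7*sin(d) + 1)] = 2*((sin(d) + 81*sin(3*d) + 16*cos(2*d))*(9*sin(d)^3 + 2*sin(d)^2 - 7*sin(d) + 1)/4 - 2*(27*sin(d)^2 + 4*sin(d) - 7)^2*cos(d)^2)/(9*sin(d)^3 + 2*sin(d)^2 - 7*sin(d) + 1)^3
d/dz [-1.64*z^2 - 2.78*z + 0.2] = -3.28*z - 2.78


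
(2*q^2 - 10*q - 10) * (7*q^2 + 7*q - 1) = 14*q^4 - 56*q^3 - 142*q^2 - 60*q + 10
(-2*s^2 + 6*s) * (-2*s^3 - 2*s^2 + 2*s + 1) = 4*s^5 - 8*s^4 - 16*s^3 + 10*s^2 + 6*s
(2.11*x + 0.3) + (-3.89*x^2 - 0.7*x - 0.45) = -3.89*x^2 + 1.41*x - 0.15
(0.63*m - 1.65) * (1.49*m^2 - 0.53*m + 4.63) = 0.9387*m^3 - 2.7924*m^2 + 3.7914*m - 7.6395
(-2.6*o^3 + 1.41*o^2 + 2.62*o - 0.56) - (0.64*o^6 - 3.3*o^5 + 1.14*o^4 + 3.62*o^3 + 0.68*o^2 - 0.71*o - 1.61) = -0.64*o^6 + 3.3*o^5 - 1.14*o^4 - 6.22*o^3 + 0.73*o^2 + 3.33*o + 1.05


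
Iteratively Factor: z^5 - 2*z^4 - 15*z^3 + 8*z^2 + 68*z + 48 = (z + 2)*(z^4 - 4*z^3 - 7*z^2 + 22*z + 24) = (z + 1)*(z + 2)*(z^3 - 5*z^2 - 2*z + 24) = (z - 4)*(z + 1)*(z + 2)*(z^2 - z - 6) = (z - 4)*(z - 3)*(z + 1)*(z + 2)*(z + 2)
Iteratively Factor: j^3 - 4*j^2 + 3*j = (j - 3)*(j^2 - j) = j*(j - 3)*(j - 1)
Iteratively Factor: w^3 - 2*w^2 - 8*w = (w)*(w^2 - 2*w - 8) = w*(w - 4)*(w + 2)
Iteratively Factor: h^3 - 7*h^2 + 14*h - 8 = (h - 2)*(h^2 - 5*h + 4) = (h - 2)*(h - 1)*(h - 4)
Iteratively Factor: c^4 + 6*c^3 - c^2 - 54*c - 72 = (c + 2)*(c^3 + 4*c^2 - 9*c - 36) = (c - 3)*(c + 2)*(c^2 + 7*c + 12) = (c - 3)*(c + 2)*(c + 4)*(c + 3)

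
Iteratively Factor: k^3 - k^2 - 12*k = (k - 4)*(k^2 + 3*k) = (k - 4)*(k + 3)*(k)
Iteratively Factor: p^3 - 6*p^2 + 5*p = (p)*(p^2 - 6*p + 5) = p*(p - 1)*(p - 5)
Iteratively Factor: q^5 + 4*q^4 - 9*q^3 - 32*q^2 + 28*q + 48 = (q + 1)*(q^4 + 3*q^3 - 12*q^2 - 20*q + 48) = (q + 1)*(q + 4)*(q^3 - q^2 - 8*q + 12) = (q - 2)*(q + 1)*(q + 4)*(q^2 + q - 6) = (q - 2)^2*(q + 1)*(q + 4)*(q + 3)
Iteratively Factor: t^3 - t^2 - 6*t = (t)*(t^2 - t - 6) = t*(t - 3)*(t + 2)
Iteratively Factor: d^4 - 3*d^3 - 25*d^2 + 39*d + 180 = (d - 5)*(d^3 + 2*d^2 - 15*d - 36) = (d - 5)*(d + 3)*(d^2 - d - 12) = (d - 5)*(d - 4)*(d + 3)*(d + 3)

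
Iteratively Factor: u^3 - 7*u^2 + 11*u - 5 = (u - 1)*(u^2 - 6*u + 5) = (u - 5)*(u - 1)*(u - 1)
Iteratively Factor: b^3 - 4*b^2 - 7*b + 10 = (b - 5)*(b^2 + b - 2) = (b - 5)*(b - 1)*(b + 2)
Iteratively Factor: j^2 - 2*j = (j - 2)*(j)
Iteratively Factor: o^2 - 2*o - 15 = (o + 3)*(o - 5)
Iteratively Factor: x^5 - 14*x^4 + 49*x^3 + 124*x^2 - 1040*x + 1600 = (x - 5)*(x^4 - 9*x^3 + 4*x^2 + 144*x - 320) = (x - 5)*(x + 4)*(x^3 - 13*x^2 + 56*x - 80) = (x - 5)^2*(x + 4)*(x^2 - 8*x + 16) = (x - 5)^2*(x - 4)*(x + 4)*(x - 4)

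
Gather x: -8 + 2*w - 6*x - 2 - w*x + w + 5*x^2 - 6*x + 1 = 3*w + 5*x^2 + x*(-w - 12) - 9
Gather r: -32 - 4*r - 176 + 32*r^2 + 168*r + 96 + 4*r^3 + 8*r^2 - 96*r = 4*r^3 + 40*r^2 + 68*r - 112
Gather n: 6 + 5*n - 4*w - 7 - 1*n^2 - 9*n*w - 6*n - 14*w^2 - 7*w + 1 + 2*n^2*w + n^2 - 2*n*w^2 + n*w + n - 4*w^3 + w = 2*n^2*w + n*(-2*w^2 - 8*w) - 4*w^3 - 14*w^2 - 10*w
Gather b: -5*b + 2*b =-3*b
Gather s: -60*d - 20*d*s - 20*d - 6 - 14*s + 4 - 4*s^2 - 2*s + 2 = -80*d - 4*s^2 + s*(-20*d - 16)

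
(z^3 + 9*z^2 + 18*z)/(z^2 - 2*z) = (z^2 + 9*z + 18)/(z - 2)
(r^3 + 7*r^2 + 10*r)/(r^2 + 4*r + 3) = r*(r^2 + 7*r + 10)/(r^2 + 4*r + 3)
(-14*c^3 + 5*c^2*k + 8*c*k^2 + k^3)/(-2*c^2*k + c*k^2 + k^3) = (7*c + k)/k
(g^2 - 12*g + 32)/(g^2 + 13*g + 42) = (g^2 - 12*g + 32)/(g^2 + 13*g + 42)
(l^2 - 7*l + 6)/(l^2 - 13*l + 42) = (l - 1)/(l - 7)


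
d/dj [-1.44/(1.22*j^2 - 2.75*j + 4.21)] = (3.5136*j - 3.96)/(1.22*j^2 - 2.75*j + 4.21)^2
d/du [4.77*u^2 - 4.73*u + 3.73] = 9.54*u - 4.73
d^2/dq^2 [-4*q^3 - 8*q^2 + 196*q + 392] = -24*q - 16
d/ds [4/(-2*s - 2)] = 2/(s + 1)^2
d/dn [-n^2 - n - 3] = -2*n - 1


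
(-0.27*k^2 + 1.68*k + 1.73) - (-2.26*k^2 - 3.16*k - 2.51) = 1.99*k^2 + 4.84*k + 4.24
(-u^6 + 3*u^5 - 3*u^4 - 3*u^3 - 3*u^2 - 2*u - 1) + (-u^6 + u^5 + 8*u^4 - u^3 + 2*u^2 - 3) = -2*u^6 + 4*u^5 + 5*u^4 - 4*u^3 - u^2 - 2*u - 4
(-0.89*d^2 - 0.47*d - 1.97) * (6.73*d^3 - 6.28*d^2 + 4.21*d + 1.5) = -5.9897*d^5 + 2.4261*d^4 - 14.0534*d^3 + 9.0579*d^2 - 8.9987*d - 2.955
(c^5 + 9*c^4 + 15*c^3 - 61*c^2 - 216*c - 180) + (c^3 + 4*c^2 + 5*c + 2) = c^5 + 9*c^4 + 16*c^3 - 57*c^2 - 211*c - 178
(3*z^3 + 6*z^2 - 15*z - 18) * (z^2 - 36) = 3*z^5 + 6*z^4 - 123*z^3 - 234*z^2 + 540*z + 648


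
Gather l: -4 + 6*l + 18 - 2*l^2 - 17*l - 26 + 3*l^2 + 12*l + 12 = l^2 + l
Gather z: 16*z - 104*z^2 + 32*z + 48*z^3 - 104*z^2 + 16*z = 48*z^3 - 208*z^2 + 64*z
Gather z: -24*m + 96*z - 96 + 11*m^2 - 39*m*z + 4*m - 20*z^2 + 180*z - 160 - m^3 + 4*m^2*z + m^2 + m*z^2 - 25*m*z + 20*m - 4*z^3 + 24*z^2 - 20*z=-m^3 + 12*m^2 - 4*z^3 + z^2*(m + 4) + z*(4*m^2 - 64*m + 256) - 256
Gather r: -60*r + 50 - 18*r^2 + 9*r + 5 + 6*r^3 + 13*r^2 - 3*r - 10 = 6*r^3 - 5*r^2 - 54*r + 45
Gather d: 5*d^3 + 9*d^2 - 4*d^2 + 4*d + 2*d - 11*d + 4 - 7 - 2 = 5*d^3 + 5*d^2 - 5*d - 5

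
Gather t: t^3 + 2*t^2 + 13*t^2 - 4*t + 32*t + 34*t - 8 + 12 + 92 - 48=t^3 + 15*t^2 + 62*t + 48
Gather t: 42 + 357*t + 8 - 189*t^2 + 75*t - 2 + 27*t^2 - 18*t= -162*t^2 + 414*t + 48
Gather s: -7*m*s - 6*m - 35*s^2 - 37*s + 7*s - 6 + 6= -6*m - 35*s^2 + s*(-7*m - 30)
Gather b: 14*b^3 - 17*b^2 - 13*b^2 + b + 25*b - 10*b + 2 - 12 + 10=14*b^3 - 30*b^2 + 16*b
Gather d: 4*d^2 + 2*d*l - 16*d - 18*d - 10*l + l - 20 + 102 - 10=4*d^2 + d*(2*l - 34) - 9*l + 72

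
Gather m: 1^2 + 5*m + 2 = 5*m + 3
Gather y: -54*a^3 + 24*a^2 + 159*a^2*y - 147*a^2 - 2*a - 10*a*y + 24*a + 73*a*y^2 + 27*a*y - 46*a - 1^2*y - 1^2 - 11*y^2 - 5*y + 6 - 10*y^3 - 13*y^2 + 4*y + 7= -54*a^3 - 123*a^2 - 24*a - 10*y^3 + y^2*(73*a - 24) + y*(159*a^2 + 17*a - 2) + 12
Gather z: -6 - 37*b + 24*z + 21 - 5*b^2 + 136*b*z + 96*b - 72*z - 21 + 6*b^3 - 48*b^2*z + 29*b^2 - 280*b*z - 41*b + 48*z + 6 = 6*b^3 + 24*b^2 + 18*b + z*(-48*b^2 - 144*b)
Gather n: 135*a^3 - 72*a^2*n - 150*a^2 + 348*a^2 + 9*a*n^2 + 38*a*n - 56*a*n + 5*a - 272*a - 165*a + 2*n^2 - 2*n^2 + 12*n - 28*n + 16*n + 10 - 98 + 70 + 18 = 135*a^3 + 198*a^2 + 9*a*n^2 - 432*a + n*(-72*a^2 - 18*a)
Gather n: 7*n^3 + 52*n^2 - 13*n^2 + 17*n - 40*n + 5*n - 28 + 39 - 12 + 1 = 7*n^3 + 39*n^2 - 18*n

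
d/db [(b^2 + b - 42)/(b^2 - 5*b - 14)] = 2*(-3*b^2 + 28*b - 112)/(b^4 - 10*b^3 - 3*b^2 + 140*b + 196)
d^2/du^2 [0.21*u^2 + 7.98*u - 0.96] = 0.420000000000000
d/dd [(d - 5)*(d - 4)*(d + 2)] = 3*d^2 - 14*d + 2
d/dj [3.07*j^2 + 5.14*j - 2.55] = 6.14*j + 5.14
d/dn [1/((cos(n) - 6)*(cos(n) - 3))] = (2*cos(n) - 9)*sin(n)/((cos(n) - 6)^2*(cos(n) - 3)^2)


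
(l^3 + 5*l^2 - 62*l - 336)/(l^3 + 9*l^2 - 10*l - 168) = (l - 8)/(l - 4)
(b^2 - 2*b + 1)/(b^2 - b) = (b - 1)/b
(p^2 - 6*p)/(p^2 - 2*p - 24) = p/(p + 4)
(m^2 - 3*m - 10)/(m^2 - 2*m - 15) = (m + 2)/(m + 3)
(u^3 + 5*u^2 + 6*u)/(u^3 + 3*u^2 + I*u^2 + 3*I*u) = (u + 2)/(u + I)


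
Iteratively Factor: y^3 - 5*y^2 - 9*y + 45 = (y + 3)*(y^2 - 8*y + 15) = (y - 5)*(y + 3)*(y - 3)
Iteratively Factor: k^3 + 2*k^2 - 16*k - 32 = (k - 4)*(k^2 + 6*k + 8) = (k - 4)*(k + 4)*(k + 2)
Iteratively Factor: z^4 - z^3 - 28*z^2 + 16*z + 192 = (z + 3)*(z^3 - 4*z^2 - 16*z + 64) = (z + 3)*(z + 4)*(z^2 - 8*z + 16) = (z - 4)*(z + 3)*(z + 4)*(z - 4)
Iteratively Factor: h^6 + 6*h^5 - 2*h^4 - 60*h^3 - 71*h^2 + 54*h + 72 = (h + 4)*(h^5 + 2*h^4 - 10*h^3 - 20*h^2 + 9*h + 18) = (h + 3)*(h + 4)*(h^4 - h^3 - 7*h^2 + h + 6) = (h + 2)*(h + 3)*(h + 4)*(h^3 - 3*h^2 - h + 3) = (h + 1)*(h + 2)*(h + 3)*(h + 4)*(h^2 - 4*h + 3) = (h - 1)*(h + 1)*(h + 2)*(h + 3)*(h + 4)*(h - 3)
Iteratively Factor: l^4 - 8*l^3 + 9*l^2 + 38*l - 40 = (l - 5)*(l^3 - 3*l^2 - 6*l + 8) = (l - 5)*(l + 2)*(l^2 - 5*l + 4) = (l - 5)*(l - 4)*(l + 2)*(l - 1)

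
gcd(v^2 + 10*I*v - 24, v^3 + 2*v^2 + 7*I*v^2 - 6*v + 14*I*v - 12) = v + 6*I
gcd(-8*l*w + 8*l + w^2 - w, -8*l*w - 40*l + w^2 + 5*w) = -8*l + w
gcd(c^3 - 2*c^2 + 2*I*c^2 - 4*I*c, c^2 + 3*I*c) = c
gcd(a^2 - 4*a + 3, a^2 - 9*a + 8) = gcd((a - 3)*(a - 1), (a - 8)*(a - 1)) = a - 1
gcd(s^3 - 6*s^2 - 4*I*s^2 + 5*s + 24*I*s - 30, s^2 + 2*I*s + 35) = s - 5*I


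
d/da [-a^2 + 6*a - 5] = 6 - 2*a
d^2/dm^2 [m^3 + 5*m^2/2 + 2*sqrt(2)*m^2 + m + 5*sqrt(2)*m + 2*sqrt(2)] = 6*m + 5 + 4*sqrt(2)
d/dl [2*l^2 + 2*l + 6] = 4*l + 2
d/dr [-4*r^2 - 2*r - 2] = -8*r - 2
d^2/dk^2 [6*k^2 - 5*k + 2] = 12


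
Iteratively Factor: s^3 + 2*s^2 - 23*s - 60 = (s + 4)*(s^2 - 2*s - 15) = (s - 5)*(s + 4)*(s + 3)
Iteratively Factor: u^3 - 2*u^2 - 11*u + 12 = (u - 1)*(u^2 - u - 12) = (u - 4)*(u - 1)*(u + 3)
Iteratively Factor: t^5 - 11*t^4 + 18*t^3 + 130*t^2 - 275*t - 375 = (t - 5)*(t^4 - 6*t^3 - 12*t^2 + 70*t + 75) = (t - 5)*(t + 1)*(t^3 - 7*t^2 - 5*t + 75) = (t - 5)*(t + 1)*(t + 3)*(t^2 - 10*t + 25) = (t - 5)^2*(t + 1)*(t + 3)*(t - 5)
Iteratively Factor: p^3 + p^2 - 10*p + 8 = (p + 4)*(p^2 - 3*p + 2) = (p - 2)*(p + 4)*(p - 1)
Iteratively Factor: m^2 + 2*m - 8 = (m + 4)*(m - 2)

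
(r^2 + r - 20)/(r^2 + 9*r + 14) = (r^2 + r - 20)/(r^2 + 9*r + 14)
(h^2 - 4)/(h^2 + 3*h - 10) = (h + 2)/(h + 5)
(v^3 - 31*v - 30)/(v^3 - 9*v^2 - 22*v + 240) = (v + 1)/(v - 8)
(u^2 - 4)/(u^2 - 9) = (u^2 - 4)/(u^2 - 9)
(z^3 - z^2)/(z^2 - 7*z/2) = 2*z*(z - 1)/(2*z - 7)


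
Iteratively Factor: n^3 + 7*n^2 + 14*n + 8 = (n + 1)*(n^2 + 6*n + 8) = (n + 1)*(n + 4)*(n + 2)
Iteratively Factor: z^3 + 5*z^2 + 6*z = (z + 3)*(z^2 + 2*z) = z*(z + 3)*(z + 2)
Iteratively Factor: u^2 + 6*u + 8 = (u + 4)*(u + 2)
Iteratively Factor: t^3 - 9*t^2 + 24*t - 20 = (t - 2)*(t^2 - 7*t + 10) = (t - 2)^2*(t - 5)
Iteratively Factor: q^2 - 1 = (q + 1)*(q - 1)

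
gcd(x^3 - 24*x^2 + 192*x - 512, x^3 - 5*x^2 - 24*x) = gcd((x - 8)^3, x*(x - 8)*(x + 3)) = x - 8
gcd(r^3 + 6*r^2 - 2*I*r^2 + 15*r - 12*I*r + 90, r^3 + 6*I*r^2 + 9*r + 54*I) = r + 3*I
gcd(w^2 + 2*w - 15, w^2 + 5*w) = w + 5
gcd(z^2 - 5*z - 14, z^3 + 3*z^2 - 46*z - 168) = z - 7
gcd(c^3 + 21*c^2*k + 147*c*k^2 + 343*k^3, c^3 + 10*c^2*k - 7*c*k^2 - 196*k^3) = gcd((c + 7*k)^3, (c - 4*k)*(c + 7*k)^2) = c^2 + 14*c*k + 49*k^2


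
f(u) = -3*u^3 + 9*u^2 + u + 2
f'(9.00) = -566.00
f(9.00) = -1447.00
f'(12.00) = -1079.00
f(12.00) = -3874.00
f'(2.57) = -12.18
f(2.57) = 13.09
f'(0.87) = 9.85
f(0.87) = 7.71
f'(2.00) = 1.00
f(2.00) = 16.00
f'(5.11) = -142.03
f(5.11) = -158.18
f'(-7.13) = -584.87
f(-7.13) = 1539.80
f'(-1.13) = -30.83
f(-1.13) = 16.69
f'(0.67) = 9.02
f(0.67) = 5.81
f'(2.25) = -4.06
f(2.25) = 15.64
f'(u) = -9*u^2 + 18*u + 1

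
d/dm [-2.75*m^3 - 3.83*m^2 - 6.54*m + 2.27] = -8.25*m^2 - 7.66*m - 6.54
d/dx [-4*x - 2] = -4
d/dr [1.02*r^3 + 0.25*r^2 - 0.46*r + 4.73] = 3.06*r^2 + 0.5*r - 0.46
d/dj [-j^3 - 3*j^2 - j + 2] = -3*j^2 - 6*j - 1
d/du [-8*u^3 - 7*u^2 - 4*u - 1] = -24*u^2 - 14*u - 4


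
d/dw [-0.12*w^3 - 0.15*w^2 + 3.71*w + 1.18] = -0.36*w^2 - 0.3*w + 3.71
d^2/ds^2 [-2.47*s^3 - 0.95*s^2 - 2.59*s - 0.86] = -14.82*s - 1.9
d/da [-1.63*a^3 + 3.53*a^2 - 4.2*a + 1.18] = -4.89*a^2 + 7.06*a - 4.2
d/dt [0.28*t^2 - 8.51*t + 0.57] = 0.56*t - 8.51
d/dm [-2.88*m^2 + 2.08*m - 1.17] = 2.08 - 5.76*m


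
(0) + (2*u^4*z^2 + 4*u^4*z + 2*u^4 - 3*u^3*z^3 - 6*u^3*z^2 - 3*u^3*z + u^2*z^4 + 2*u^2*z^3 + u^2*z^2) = 2*u^4*z^2 + 4*u^4*z + 2*u^4 - 3*u^3*z^3 - 6*u^3*z^2 - 3*u^3*z + u^2*z^4 + 2*u^2*z^3 + u^2*z^2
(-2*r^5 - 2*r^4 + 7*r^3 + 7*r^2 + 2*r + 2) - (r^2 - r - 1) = -2*r^5 - 2*r^4 + 7*r^3 + 6*r^2 + 3*r + 3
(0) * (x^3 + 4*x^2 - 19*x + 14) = 0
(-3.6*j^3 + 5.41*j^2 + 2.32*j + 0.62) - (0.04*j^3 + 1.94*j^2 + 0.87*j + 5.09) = -3.64*j^3 + 3.47*j^2 + 1.45*j - 4.47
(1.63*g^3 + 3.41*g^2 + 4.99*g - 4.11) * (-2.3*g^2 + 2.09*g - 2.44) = -3.749*g^5 - 4.4363*g^4 - 8.3273*g^3 + 11.5617*g^2 - 20.7655*g + 10.0284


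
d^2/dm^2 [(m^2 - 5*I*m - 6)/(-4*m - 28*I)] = 45/(m^3 + 21*I*m^2 - 147*m - 343*I)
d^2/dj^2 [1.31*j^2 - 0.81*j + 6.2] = 2.62000000000000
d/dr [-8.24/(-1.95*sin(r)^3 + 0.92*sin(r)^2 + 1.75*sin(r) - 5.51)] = (-48.204*sin(r)^2 + 15.1616*sin(r) + 14.42)*cos(r)/(1.95*sin(r)^3 - 0.92*sin(r)^2 - 1.75*sin(r) + 5.51)^2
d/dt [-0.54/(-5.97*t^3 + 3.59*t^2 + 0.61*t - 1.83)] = (-9.6714*t^2 + 3.8772*t + 0.3294)/(5.97*t^3 - 3.59*t^2 - 0.61*t + 1.83)^2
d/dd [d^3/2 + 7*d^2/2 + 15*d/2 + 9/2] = 3*d^2/2 + 7*d + 15/2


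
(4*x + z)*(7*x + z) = 28*x^2 + 11*x*z + z^2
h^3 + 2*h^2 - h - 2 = (h - 1)*(h + 1)*(h + 2)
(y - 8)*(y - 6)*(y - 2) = y^3 - 16*y^2 + 76*y - 96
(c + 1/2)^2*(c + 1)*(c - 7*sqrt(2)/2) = c^4 - 7*sqrt(2)*c^3/2 + 2*c^3 - 7*sqrt(2)*c^2 + 5*c^2/4 - 35*sqrt(2)*c/8 + c/4 - 7*sqrt(2)/8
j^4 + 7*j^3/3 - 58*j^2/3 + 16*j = j*(j - 8/3)*(j - 1)*(j + 6)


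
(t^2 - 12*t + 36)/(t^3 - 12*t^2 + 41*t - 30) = (t - 6)/(t^2 - 6*t + 5)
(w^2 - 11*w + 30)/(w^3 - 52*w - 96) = (-w^2 + 11*w - 30)/(-w^3 + 52*w + 96)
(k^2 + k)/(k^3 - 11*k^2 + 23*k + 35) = k/(k^2 - 12*k + 35)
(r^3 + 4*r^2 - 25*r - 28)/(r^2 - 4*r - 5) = (r^2 + 3*r - 28)/(r - 5)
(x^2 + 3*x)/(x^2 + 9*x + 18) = x/(x + 6)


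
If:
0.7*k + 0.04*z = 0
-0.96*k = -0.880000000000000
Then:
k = 0.92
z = -16.04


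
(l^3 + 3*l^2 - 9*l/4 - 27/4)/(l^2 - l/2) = (4*l^3 + 12*l^2 - 9*l - 27)/(2*l*(2*l - 1))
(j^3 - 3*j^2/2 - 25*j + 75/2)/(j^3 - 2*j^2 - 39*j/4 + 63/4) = 2*(j^2 - 25)/(2*j^2 - j - 21)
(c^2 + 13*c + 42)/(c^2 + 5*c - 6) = (c + 7)/(c - 1)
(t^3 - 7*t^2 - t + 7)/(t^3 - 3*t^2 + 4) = (t^2 - 8*t + 7)/(t^2 - 4*t + 4)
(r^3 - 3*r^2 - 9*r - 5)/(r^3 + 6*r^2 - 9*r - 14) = (r^2 - 4*r - 5)/(r^2 + 5*r - 14)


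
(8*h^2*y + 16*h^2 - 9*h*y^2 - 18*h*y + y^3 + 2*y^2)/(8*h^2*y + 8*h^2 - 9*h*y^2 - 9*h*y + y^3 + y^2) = (y + 2)/(y + 1)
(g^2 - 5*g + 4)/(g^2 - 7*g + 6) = (g - 4)/(g - 6)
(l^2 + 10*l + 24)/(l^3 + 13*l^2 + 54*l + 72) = 1/(l + 3)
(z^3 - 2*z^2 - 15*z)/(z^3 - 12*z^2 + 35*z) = (z + 3)/(z - 7)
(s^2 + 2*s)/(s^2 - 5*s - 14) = s/(s - 7)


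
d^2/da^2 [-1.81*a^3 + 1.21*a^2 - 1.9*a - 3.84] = 2.42 - 10.86*a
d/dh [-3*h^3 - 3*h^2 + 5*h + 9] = -9*h^2 - 6*h + 5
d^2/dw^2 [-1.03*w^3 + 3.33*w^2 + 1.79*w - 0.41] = 6.66 - 6.18*w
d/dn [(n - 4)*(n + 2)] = 2*n - 2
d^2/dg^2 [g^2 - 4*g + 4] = 2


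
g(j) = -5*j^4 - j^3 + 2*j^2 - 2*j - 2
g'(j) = -20*j^3 - 3*j^2 + 4*j - 2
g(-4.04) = -1227.31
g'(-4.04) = 1251.66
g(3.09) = -474.42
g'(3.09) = -608.36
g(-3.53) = -702.40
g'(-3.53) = 826.24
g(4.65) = -2406.26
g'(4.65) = -2059.16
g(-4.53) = -1964.48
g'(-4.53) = 1777.51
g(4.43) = -1984.23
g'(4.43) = -1781.92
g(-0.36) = -1.06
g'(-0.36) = -2.90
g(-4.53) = -1964.48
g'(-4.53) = 1777.51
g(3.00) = -422.00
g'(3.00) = -557.00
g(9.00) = -33392.00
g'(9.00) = -14789.00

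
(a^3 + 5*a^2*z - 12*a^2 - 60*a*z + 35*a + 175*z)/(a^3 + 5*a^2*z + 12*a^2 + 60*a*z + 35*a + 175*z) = (a^2 - 12*a + 35)/(a^2 + 12*a + 35)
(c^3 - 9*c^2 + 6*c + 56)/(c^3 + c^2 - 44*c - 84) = (c - 4)/(c + 6)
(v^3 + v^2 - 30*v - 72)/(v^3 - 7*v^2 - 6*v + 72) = (v + 4)/(v - 4)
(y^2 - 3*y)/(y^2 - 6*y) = (y - 3)/(y - 6)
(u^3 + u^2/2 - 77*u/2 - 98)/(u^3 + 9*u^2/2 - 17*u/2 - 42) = (u - 7)/(u - 3)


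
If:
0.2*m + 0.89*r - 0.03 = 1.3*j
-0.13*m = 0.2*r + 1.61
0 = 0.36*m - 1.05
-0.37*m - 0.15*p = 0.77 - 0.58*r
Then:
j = -6.38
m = 2.92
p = -50.78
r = -9.95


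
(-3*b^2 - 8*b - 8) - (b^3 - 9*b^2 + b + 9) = -b^3 + 6*b^2 - 9*b - 17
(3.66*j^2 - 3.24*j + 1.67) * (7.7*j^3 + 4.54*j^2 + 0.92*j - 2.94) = 28.182*j^5 - 8.3316*j^4 + 1.5166*j^3 - 6.1594*j^2 + 11.062*j - 4.9098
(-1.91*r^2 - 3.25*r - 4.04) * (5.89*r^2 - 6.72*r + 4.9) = -11.2499*r^4 - 6.3073*r^3 - 11.3146*r^2 + 11.2238*r - 19.796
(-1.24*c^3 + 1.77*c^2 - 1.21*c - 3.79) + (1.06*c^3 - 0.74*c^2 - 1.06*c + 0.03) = -0.18*c^3 + 1.03*c^2 - 2.27*c - 3.76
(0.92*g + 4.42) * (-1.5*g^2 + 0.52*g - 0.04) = -1.38*g^3 - 6.1516*g^2 + 2.2616*g - 0.1768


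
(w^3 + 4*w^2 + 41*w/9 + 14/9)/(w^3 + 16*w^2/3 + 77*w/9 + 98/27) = 3*(w + 1)/(3*w + 7)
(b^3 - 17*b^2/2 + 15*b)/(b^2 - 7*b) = (b^2 - 17*b/2 + 15)/(b - 7)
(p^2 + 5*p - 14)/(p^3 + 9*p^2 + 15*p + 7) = (p - 2)/(p^2 + 2*p + 1)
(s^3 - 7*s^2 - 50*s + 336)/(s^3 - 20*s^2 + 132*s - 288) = (s + 7)/(s - 6)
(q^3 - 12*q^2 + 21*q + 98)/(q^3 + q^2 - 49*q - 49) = (q^2 - 5*q - 14)/(q^2 + 8*q + 7)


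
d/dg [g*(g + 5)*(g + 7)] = 3*g^2 + 24*g + 35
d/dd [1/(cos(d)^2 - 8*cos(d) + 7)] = 2*(cos(d) - 4)*sin(d)/(cos(d)^2 - 8*cos(d) + 7)^2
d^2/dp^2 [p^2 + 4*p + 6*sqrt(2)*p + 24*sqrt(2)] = 2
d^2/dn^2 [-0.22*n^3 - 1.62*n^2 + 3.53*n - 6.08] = -1.32*n - 3.24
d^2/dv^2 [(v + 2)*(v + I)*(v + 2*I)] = 6*v + 4 + 6*I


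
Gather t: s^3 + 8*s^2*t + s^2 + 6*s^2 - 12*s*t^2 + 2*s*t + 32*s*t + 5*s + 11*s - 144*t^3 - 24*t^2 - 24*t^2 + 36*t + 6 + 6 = s^3 + 7*s^2 + 16*s - 144*t^3 + t^2*(-12*s - 48) + t*(8*s^2 + 34*s + 36) + 12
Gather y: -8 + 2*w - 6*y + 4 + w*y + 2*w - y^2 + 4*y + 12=4*w - y^2 + y*(w - 2) + 8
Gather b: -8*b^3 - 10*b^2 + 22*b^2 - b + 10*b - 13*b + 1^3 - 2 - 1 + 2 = -8*b^3 + 12*b^2 - 4*b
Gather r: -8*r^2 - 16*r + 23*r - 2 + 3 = -8*r^2 + 7*r + 1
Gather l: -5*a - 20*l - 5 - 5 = -5*a - 20*l - 10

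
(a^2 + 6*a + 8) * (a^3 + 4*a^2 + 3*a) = a^5 + 10*a^4 + 35*a^3 + 50*a^2 + 24*a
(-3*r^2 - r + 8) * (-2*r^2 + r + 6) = 6*r^4 - r^3 - 35*r^2 + 2*r + 48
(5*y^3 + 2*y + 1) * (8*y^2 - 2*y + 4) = 40*y^5 - 10*y^4 + 36*y^3 + 4*y^2 + 6*y + 4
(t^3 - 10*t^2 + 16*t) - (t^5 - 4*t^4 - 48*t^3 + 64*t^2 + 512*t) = -t^5 + 4*t^4 + 49*t^3 - 74*t^2 - 496*t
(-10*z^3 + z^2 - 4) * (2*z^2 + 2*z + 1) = -20*z^5 - 18*z^4 - 8*z^3 - 7*z^2 - 8*z - 4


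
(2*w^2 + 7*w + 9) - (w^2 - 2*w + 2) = w^2 + 9*w + 7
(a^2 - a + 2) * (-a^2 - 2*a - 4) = -a^4 - a^3 - 4*a^2 - 8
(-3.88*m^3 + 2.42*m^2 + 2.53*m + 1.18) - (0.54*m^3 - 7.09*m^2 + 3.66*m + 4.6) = -4.42*m^3 + 9.51*m^2 - 1.13*m - 3.42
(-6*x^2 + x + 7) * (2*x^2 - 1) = -12*x^4 + 2*x^3 + 20*x^2 - x - 7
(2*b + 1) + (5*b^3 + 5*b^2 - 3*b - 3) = 5*b^3 + 5*b^2 - b - 2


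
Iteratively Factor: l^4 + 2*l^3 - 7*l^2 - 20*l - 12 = (l + 2)*(l^3 - 7*l - 6) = (l - 3)*(l + 2)*(l^2 + 3*l + 2) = (l - 3)*(l + 1)*(l + 2)*(l + 2)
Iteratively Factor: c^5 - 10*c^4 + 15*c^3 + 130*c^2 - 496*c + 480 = (c - 3)*(c^4 - 7*c^3 - 6*c^2 + 112*c - 160) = (c - 4)*(c - 3)*(c^3 - 3*c^2 - 18*c + 40) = (c - 5)*(c - 4)*(c - 3)*(c^2 + 2*c - 8) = (c - 5)*(c - 4)*(c - 3)*(c - 2)*(c + 4)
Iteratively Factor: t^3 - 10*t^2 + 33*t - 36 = (t - 3)*(t^2 - 7*t + 12) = (t - 4)*(t - 3)*(t - 3)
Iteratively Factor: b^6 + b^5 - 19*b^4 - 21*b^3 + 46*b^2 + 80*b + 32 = (b + 1)*(b^5 - 19*b^3 - 2*b^2 + 48*b + 32) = (b - 2)*(b + 1)*(b^4 + 2*b^3 - 15*b^2 - 32*b - 16) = (b - 2)*(b + 1)^2*(b^3 + b^2 - 16*b - 16) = (b - 2)*(b + 1)^3*(b^2 - 16) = (b - 2)*(b + 1)^3*(b + 4)*(b - 4)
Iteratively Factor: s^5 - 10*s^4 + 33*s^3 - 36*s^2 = (s - 3)*(s^4 - 7*s^3 + 12*s^2) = (s - 3)^2*(s^3 - 4*s^2) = s*(s - 3)^2*(s^2 - 4*s) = s^2*(s - 3)^2*(s - 4)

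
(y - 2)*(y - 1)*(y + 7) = y^3 + 4*y^2 - 19*y + 14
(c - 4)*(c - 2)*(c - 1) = c^3 - 7*c^2 + 14*c - 8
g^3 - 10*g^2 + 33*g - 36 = (g - 4)*(g - 3)^2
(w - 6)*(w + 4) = w^2 - 2*w - 24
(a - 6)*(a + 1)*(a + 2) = a^3 - 3*a^2 - 16*a - 12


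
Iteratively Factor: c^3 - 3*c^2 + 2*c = (c - 1)*(c^2 - 2*c) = (c - 2)*(c - 1)*(c)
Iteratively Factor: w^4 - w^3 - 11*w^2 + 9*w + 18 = (w - 3)*(w^3 + 2*w^2 - 5*w - 6) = (w - 3)*(w - 2)*(w^2 + 4*w + 3) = (w - 3)*(w - 2)*(w + 3)*(w + 1)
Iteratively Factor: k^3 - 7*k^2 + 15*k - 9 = (k - 1)*(k^2 - 6*k + 9) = (k - 3)*(k - 1)*(k - 3)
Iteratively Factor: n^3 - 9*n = (n)*(n^2 - 9) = n*(n + 3)*(n - 3)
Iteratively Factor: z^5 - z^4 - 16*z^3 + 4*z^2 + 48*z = (z - 2)*(z^4 + z^3 - 14*z^2 - 24*z) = (z - 2)*(z + 2)*(z^3 - z^2 - 12*z) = (z - 4)*(z - 2)*(z + 2)*(z^2 + 3*z) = z*(z - 4)*(z - 2)*(z + 2)*(z + 3)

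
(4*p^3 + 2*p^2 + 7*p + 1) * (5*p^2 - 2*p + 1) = 20*p^5 + 2*p^4 + 35*p^3 - 7*p^2 + 5*p + 1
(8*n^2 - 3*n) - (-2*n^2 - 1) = 10*n^2 - 3*n + 1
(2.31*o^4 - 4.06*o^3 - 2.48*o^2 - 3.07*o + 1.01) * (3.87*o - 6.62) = 8.9397*o^5 - 31.0044*o^4 + 17.2796*o^3 + 4.5367*o^2 + 24.2321*o - 6.6862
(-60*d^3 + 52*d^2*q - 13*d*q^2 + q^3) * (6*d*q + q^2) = -360*d^4*q + 252*d^3*q^2 - 26*d^2*q^3 - 7*d*q^4 + q^5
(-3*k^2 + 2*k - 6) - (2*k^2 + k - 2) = -5*k^2 + k - 4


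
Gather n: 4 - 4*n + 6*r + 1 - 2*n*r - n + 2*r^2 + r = n*(-2*r - 5) + 2*r^2 + 7*r + 5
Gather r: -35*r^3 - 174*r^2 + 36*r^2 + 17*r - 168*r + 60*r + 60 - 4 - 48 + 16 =-35*r^3 - 138*r^2 - 91*r + 24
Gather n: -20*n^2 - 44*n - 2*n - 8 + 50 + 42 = -20*n^2 - 46*n + 84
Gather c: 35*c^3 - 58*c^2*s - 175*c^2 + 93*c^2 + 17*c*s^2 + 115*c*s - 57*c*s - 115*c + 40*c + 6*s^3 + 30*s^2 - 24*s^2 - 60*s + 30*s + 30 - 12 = 35*c^3 + c^2*(-58*s - 82) + c*(17*s^2 + 58*s - 75) + 6*s^3 + 6*s^2 - 30*s + 18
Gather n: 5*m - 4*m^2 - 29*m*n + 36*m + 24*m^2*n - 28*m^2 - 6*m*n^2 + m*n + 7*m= -32*m^2 - 6*m*n^2 + 48*m + n*(24*m^2 - 28*m)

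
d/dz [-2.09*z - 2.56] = -2.09000000000000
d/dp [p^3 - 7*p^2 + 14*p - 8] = 3*p^2 - 14*p + 14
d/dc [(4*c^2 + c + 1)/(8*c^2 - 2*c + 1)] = (-16*c^2 - 8*c + 3)/(64*c^4 - 32*c^3 + 20*c^2 - 4*c + 1)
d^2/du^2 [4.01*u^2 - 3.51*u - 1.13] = 8.02000000000000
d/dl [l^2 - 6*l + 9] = 2*l - 6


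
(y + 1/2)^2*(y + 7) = y^3 + 8*y^2 + 29*y/4 + 7/4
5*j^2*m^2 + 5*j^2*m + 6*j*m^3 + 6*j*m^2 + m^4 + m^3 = m*(j + m)*(5*j + m)*(m + 1)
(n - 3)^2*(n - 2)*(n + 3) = n^4 - 5*n^3 - 3*n^2 + 45*n - 54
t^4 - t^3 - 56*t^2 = t^2*(t - 8)*(t + 7)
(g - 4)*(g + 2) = g^2 - 2*g - 8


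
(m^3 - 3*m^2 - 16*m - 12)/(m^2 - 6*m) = m + 3 + 2/m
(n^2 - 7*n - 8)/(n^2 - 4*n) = (n^2 - 7*n - 8)/(n*(n - 4))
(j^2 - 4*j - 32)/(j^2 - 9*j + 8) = (j + 4)/(j - 1)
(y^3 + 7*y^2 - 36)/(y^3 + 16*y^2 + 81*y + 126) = (y - 2)/(y + 7)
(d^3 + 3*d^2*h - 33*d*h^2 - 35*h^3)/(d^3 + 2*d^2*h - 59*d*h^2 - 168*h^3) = (d^2 - 4*d*h - 5*h^2)/(d^2 - 5*d*h - 24*h^2)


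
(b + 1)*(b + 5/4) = b^2 + 9*b/4 + 5/4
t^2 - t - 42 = (t - 7)*(t + 6)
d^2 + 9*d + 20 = (d + 4)*(d + 5)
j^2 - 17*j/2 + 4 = (j - 8)*(j - 1/2)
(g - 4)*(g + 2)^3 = g^4 + 2*g^3 - 12*g^2 - 40*g - 32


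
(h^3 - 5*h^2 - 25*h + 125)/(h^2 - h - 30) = (h^2 - 10*h + 25)/(h - 6)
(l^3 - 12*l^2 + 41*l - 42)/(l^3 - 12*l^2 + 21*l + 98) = (l^2 - 5*l + 6)/(l^2 - 5*l - 14)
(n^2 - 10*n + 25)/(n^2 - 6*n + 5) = (n - 5)/(n - 1)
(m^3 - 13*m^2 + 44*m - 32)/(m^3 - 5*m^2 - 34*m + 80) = (m^2 - 5*m + 4)/(m^2 + 3*m - 10)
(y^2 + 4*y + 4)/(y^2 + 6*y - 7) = (y^2 + 4*y + 4)/(y^2 + 6*y - 7)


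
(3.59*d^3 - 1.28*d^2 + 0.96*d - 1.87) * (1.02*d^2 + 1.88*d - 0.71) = 3.6618*d^5 + 5.4436*d^4 - 3.9761*d^3 + 0.806199999999999*d^2 - 4.1972*d + 1.3277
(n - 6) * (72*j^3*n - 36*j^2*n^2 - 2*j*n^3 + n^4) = 72*j^3*n^2 - 432*j^3*n - 36*j^2*n^3 + 216*j^2*n^2 - 2*j*n^4 + 12*j*n^3 + n^5 - 6*n^4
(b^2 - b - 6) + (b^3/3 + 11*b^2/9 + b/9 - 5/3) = b^3/3 + 20*b^2/9 - 8*b/9 - 23/3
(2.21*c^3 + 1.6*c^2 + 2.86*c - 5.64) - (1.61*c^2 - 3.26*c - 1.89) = 2.21*c^3 - 0.01*c^2 + 6.12*c - 3.75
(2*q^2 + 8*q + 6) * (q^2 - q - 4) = 2*q^4 + 6*q^3 - 10*q^2 - 38*q - 24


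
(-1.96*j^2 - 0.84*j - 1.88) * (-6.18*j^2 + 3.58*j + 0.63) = 12.1128*j^4 - 1.8256*j^3 + 7.3764*j^2 - 7.2596*j - 1.1844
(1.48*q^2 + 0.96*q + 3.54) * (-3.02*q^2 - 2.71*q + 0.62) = -4.4696*q^4 - 6.91*q^3 - 12.3748*q^2 - 8.9982*q + 2.1948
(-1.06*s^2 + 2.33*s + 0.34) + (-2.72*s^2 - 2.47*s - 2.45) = -3.78*s^2 - 0.14*s - 2.11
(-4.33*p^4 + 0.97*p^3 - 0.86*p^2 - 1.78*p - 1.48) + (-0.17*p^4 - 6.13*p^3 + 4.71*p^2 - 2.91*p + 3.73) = -4.5*p^4 - 5.16*p^3 + 3.85*p^2 - 4.69*p + 2.25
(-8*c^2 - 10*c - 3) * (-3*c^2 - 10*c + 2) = 24*c^4 + 110*c^3 + 93*c^2 + 10*c - 6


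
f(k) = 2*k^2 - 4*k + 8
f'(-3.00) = -16.00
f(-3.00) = 38.00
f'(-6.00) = -28.00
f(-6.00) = 104.00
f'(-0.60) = -6.40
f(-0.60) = 11.12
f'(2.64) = 6.56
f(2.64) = 11.38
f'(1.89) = 3.56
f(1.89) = 7.58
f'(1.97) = 3.88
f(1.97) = 7.88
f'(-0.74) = -6.96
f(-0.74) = 12.06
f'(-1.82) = -11.28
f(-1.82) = 21.90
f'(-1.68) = -10.72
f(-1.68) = 20.36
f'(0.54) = -1.84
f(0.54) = 6.42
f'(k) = 4*k - 4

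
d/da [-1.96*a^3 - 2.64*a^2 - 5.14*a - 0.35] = -5.88*a^2 - 5.28*a - 5.14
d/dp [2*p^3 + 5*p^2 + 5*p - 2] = 6*p^2 + 10*p + 5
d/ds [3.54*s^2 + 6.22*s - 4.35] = 7.08*s + 6.22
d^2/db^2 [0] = 0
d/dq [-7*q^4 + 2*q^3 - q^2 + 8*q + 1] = -28*q^3 + 6*q^2 - 2*q + 8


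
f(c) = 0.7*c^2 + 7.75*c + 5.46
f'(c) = 1.4*c + 7.75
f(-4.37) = -15.04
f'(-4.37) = 1.63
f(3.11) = 36.33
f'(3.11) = 12.10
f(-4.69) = -15.49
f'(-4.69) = 1.18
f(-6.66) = -15.11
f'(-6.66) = -1.57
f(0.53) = 9.76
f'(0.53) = 8.49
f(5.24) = 65.29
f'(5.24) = 15.09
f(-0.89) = -0.88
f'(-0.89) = 6.50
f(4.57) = 55.50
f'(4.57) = 14.15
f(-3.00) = -11.49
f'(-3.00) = 3.55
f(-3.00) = -11.49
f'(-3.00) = 3.55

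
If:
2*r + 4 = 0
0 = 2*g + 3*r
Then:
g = 3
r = -2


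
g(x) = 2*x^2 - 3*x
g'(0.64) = -0.44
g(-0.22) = 0.76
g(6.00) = 54.00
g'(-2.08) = -11.32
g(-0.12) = 0.39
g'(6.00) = 21.00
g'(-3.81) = -18.24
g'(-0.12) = -3.48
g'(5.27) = 18.08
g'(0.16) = -2.36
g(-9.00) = 189.00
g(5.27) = 39.74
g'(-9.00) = -39.00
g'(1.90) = 4.60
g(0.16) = -0.43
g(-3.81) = 40.46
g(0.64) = -1.10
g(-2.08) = 14.89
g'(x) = 4*x - 3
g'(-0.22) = -3.88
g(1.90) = 1.52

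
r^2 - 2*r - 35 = (r - 7)*(r + 5)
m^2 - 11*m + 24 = (m - 8)*(m - 3)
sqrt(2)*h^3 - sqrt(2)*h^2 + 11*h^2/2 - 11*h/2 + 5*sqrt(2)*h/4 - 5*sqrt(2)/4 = (h - 1)*(h + 5*sqrt(2)/2)*(sqrt(2)*h + 1/2)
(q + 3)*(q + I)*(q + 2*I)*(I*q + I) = I*q^4 - 3*q^3 + 4*I*q^3 - 12*q^2 + I*q^2 - 9*q - 8*I*q - 6*I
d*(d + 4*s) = d^2 + 4*d*s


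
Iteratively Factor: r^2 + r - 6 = (r + 3)*(r - 2)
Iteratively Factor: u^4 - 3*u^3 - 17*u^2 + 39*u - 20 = (u - 1)*(u^3 - 2*u^2 - 19*u + 20) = (u - 1)^2*(u^2 - u - 20) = (u - 5)*(u - 1)^2*(u + 4)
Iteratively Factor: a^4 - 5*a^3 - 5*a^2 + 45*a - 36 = (a + 3)*(a^3 - 8*a^2 + 19*a - 12) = (a - 1)*(a + 3)*(a^2 - 7*a + 12) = (a - 4)*(a - 1)*(a + 3)*(a - 3)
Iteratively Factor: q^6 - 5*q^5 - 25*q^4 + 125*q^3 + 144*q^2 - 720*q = (q + 3)*(q^5 - 8*q^4 - q^3 + 128*q^2 - 240*q) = (q + 3)*(q + 4)*(q^4 - 12*q^3 + 47*q^2 - 60*q) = q*(q + 3)*(q + 4)*(q^3 - 12*q^2 + 47*q - 60) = q*(q - 4)*(q + 3)*(q + 4)*(q^2 - 8*q + 15) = q*(q - 4)*(q - 3)*(q + 3)*(q + 4)*(q - 5)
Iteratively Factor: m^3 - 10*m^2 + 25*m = (m)*(m^2 - 10*m + 25) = m*(m - 5)*(m - 5)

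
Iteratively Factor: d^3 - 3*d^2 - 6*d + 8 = (d - 1)*(d^2 - 2*d - 8) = (d - 1)*(d + 2)*(d - 4)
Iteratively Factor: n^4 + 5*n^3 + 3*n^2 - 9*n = (n + 3)*(n^3 + 2*n^2 - 3*n) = (n + 3)^2*(n^2 - n) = (n - 1)*(n + 3)^2*(n)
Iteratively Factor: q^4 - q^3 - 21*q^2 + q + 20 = (q - 5)*(q^3 + 4*q^2 - q - 4) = (q - 5)*(q + 1)*(q^2 + 3*q - 4) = (q - 5)*(q + 1)*(q + 4)*(q - 1)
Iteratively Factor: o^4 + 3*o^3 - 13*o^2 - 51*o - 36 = (o + 3)*(o^3 - 13*o - 12) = (o + 1)*(o + 3)*(o^2 - o - 12) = (o + 1)*(o + 3)^2*(o - 4)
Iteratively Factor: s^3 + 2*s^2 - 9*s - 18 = (s - 3)*(s^2 + 5*s + 6) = (s - 3)*(s + 3)*(s + 2)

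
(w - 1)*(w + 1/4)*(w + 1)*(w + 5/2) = w^4 + 11*w^3/4 - 3*w^2/8 - 11*w/4 - 5/8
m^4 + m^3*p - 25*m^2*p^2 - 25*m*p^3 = m*(m - 5*p)*(m + p)*(m + 5*p)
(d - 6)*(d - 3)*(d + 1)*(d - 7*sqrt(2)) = d^4 - 7*sqrt(2)*d^3 - 8*d^3 + 9*d^2 + 56*sqrt(2)*d^2 - 63*sqrt(2)*d + 18*d - 126*sqrt(2)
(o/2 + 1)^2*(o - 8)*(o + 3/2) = o^4/4 - 5*o^3/8 - 17*o^2/2 - 37*o/2 - 12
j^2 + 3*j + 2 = (j + 1)*(j + 2)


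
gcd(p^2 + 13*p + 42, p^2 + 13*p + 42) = p^2 + 13*p + 42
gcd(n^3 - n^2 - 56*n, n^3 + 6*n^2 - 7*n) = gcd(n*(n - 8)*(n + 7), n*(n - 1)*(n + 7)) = n^2 + 7*n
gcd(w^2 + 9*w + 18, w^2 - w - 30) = 1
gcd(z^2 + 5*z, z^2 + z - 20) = z + 5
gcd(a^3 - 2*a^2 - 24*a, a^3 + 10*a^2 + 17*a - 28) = a + 4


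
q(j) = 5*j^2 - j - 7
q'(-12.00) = -121.00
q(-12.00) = 725.00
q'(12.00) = 119.00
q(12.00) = 701.00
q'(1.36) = 12.60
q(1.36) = 0.89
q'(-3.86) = -39.60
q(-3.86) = 71.36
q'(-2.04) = -21.40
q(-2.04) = 15.85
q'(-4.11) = -42.10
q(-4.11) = 81.57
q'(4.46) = 43.60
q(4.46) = 88.00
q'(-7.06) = -71.60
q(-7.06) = 249.28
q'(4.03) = 39.30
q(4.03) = 70.17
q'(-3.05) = -31.50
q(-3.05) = 42.56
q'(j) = 10*j - 1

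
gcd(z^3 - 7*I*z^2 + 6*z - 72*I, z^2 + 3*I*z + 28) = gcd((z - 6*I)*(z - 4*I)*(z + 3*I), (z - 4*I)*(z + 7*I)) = z - 4*I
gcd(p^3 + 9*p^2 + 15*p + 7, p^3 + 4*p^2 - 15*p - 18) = p + 1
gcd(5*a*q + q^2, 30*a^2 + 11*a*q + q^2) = 5*a + q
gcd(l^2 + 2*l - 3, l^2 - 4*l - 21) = l + 3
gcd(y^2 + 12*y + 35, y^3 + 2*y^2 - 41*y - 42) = y + 7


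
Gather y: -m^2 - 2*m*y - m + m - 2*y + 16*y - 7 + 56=-m^2 + y*(14 - 2*m) + 49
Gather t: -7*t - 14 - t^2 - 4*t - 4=-t^2 - 11*t - 18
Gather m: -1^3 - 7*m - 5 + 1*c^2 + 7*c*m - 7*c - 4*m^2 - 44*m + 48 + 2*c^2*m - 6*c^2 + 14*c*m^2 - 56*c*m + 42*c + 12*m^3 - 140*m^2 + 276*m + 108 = -5*c^2 + 35*c + 12*m^3 + m^2*(14*c - 144) + m*(2*c^2 - 49*c + 225) + 150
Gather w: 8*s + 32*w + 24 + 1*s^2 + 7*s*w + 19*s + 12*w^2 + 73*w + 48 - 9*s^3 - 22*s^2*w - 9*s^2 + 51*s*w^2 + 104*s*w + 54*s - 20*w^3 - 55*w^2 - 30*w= -9*s^3 - 8*s^2 + 81*s - 20*w^3 + w^2*(51*s - 43) + w*(-22*s^2 + 111*s + 75) + 72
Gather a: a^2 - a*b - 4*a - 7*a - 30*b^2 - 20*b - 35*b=a^2 + a*(-b - 11) - 30*b^2 - 55*b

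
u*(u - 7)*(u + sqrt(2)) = u^3 - 7*u^2 + sqrt(2)*u^2 - 7*sqrt(2)*u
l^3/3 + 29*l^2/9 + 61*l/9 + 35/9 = (l/3 + 1/3)*(l + 5/3)*(l + 7)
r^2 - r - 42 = (r - 7)*(r + 6)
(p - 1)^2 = p^2 - 2*p + 1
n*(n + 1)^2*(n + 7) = n^4 + 9*n^3 + 15*n^2 + 7*n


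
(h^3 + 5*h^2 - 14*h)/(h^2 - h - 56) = h*(h - 2)/(h - 8)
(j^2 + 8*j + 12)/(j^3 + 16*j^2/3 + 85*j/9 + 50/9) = 9*(j + 6)/(9*j^2 + 30*j + 25)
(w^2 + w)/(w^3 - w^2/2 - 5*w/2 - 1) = 2*w/(2*w^2 - 3*w - 2)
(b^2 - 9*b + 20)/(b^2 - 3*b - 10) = (b - 4)/(b + 2)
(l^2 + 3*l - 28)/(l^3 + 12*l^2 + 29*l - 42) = (l - 4)/(l^2 + 5*l - 6)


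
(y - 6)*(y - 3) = y^2 - 9*y + 18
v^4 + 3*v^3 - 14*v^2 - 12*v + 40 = (v - 2)^2*(v + 2)*(v + 5)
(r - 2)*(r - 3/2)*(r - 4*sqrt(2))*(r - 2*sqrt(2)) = r^4 - 6*sqrt(2)*r^3 - 7*r^3/2 + 19*r^2 + 21*sqrt(2)*r^2 - 56*r - 18*sqrt(2)*r + 48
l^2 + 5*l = l*(l + 5)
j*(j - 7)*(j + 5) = j^3 - 2*j^2 - 35*j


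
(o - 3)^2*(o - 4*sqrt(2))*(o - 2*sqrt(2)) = o^4 - 6*sqrt(2)*o^3 - 6*o^3 + 25*o^2 + 36*sqrt(2)*o^2 - 96*o - 54*sqrt(2)*o + 144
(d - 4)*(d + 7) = d^2 + 3*d - 28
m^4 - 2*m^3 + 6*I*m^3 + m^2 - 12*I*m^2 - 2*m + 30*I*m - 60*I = (m - 2)*(m - 2*I)*(m + 3*I)*(m + 5*I)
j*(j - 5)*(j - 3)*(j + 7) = j^4 - j^3 - 41*j^2 + 105*j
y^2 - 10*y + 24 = (y - 6)*(y - 4)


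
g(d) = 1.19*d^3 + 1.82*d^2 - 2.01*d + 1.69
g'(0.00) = -2.01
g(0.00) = 1.69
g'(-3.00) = 19.20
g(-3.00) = -8.03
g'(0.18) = -1.24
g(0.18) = 1.39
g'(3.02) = 41.54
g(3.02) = 45.00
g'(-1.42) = 0.02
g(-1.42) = 4.81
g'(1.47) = 11.06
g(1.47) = 6.45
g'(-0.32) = -2.81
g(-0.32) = 2.48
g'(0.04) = -1.86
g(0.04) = 1.61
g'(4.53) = 87.74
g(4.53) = 140.55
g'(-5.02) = 69.68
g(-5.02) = -92.90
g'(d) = 3.57*d^2 + 3.64*d - 2.01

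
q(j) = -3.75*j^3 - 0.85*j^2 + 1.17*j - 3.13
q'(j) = -11.25*j^2 - 1.7*j + 1.17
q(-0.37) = -3.49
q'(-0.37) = 0.26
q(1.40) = -13.45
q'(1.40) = -23.26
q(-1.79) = 13.56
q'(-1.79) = -31.83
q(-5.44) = 569.06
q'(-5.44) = -322.51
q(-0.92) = -2.01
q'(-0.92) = -6.79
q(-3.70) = 170.85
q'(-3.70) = -146.55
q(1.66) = -20.68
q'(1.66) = -32.65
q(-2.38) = 39.83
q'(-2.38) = -58.51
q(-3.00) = 86.96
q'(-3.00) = -94.98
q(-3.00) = 86.96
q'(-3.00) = -94.98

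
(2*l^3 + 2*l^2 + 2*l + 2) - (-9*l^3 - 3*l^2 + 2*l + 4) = 11*l^3 + 5*l^2 - 2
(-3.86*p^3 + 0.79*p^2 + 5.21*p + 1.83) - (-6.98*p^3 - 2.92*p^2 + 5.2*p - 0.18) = 3.12*p^3 + 3.71*p^2 + 0.00999999999999979*p + 2.01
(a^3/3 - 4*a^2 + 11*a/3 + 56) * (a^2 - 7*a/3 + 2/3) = a^5/3 - 43*a^4/9 + 119*a^3/9 + 403*a^2/9 - 1154*a/9 + 112/3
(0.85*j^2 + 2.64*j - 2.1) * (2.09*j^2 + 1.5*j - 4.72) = 1.7765*j^4 + 6.7926*j^3 - 4.441*j^2 - 15.6108*j + 9.912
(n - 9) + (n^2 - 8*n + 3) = n^2 - 7*n - 6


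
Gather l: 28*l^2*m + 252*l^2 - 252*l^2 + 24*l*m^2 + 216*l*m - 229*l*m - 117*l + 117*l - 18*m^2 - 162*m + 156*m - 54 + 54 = 28*l^2*m + l*(24*m^2 - 13*m) - 18*m^2 - 6*m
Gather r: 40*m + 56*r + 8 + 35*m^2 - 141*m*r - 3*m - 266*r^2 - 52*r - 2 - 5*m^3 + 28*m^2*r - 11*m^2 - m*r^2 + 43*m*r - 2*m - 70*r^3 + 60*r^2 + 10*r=-5*m^3 + 24*m^2 + 35*m - 70*r^3 + r^2*(-m - 206) + r*(28*m^2 - 98*m + 14) + 6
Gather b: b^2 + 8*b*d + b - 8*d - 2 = b^2 + b*(8*d + 1) - 8*d - 2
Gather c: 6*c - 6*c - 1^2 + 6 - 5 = 0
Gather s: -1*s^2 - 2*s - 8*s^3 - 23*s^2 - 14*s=-8*s^3 - 24*s^2 - 16*s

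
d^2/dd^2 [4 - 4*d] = 0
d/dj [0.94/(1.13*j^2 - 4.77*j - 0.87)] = (4.4838 - 2.1244*j)/(-1.13*j^2 + 4.77*j + 0.87)^2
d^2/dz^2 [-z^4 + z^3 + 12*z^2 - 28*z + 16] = -12*z^2 + 6*z + 24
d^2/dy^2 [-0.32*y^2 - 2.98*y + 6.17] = -0.640000000000000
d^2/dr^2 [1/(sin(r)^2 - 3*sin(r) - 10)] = (-4*sin(r)^4 + 9*sin(r)^3 - 43*sin(r)^2 + 12*sin(r) + 38)/((sin(r) - 5)^3*(sin(r) + 2)^3)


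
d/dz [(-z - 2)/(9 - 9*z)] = -1/(3*(z - 1)^2)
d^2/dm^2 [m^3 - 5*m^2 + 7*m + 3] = 6*m - 10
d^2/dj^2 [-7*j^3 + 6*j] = -42*j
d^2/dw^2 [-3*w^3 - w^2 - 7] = -18*w - 2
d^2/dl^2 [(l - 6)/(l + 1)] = -14/(l + 1)^3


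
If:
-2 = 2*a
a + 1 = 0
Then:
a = -1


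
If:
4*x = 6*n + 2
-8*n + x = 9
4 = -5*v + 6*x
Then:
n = -17/13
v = -166/65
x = -19/13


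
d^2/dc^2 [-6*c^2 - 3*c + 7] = -12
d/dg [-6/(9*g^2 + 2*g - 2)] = 12*(9*g + 1)/(9*g^2 + 2*g - 2)^2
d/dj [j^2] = 2*j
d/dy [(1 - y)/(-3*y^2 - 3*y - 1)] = (-3*y^2 + 6*y + 4)/(9*y^4 + 18*y^3 + 15*y^2 + 6*y + 1)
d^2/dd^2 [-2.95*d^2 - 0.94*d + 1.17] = -5.90000000000000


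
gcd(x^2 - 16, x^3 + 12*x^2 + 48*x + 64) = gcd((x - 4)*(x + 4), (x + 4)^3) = x + 4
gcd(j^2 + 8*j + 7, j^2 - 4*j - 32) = 1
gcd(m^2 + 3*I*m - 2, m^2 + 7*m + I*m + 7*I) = m + I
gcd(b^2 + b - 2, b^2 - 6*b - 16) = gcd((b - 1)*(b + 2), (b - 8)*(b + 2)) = b + 2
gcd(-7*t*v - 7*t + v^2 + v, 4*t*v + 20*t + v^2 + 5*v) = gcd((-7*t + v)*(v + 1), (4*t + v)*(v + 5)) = 1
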